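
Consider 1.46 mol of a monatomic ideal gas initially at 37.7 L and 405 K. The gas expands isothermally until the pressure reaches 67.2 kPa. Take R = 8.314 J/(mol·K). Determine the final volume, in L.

73.2 L

P₁ = nRT₁/V₁ = 1.46×8.314×405/37.7 = 130 kPa.
Isothermal: T stays 405 K; PV = const ⇒ V₂ = 73.2 L, P₂ = 67.2 kPa.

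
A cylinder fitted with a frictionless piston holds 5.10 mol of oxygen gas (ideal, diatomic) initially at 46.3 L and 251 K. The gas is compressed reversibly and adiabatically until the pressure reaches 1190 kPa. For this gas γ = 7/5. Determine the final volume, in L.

P₁ = nRT₁/V₁ = 5.10×8.314×251/46.3 = 230 kPa.
Adiabatic: T₂/T₁ = (P₂/P₁)^((γ−1)/γ) ⇒ T₂ = 251×(5.18)^0.286 = 402 K; V₂ = 14.3 L.

14.3 L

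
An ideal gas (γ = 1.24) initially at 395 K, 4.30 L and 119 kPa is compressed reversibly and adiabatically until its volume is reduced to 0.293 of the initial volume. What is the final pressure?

545 kPa

Adiabatic: TV^(γ−1) = const ⇒ T₂ = 395×(3.41)^0.240 = 530 K; PV^γ = const ⇒ P₂ = 545 kPa.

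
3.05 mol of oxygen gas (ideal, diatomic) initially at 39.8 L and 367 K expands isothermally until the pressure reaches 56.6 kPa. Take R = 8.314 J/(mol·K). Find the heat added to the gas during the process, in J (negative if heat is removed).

13200 J

P₁ = nRT₁/V₁ = 3.05×8.314×367/39.8 = 234 kPa.
Isothermal: T stays 367 K; PV = const ⇒ V₂ = 164 L, P₂ = 56.6 kPa.
ΔU = 0 (ideal gas, T constant).
W = nRT ln(V₂/V₁) = 3.05×8.314×367×ln(4.13) = 13200 J.
Q = ΔU + W = 13200 J.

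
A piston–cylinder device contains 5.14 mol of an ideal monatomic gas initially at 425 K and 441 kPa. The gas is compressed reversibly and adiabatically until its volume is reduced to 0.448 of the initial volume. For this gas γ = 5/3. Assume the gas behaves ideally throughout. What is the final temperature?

V₁ = nRT₁/P₁ = 5.14×8.314×425/441 = 41.2 L.
Adiabatic: TV^(γ−1) = const ⇒ T₂ = 425×(2.23)^0.667 = 726 K; PV^γ = const ⇒ P₂ = 1680 kPa.

726 K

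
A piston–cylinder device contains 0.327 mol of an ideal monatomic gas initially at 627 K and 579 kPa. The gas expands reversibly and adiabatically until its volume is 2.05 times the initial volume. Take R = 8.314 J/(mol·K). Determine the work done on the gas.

-972 J

V₁ = nRT₁/P₁ = 0.327×8.314×627/579 = 2.94 L.
Adiabatic: TV^(γ−1) = const ⇒ T₂ = 627×(0.488)^0.667 = 389 K; PV^γ = const ⇒ P₂ = 175 kPa.
ΔU = nCvΔT = 0.327×12.5×(389−627) = -972 J.
Q = 0 for an adiabatic process, so W = −ΔU = 972 J.
Work done on the gas = −W_by = -972 J.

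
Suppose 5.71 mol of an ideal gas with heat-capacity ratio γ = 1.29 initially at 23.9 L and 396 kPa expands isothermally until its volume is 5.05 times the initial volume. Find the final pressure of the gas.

T₁ = P₁V₁/(nR) = 396×23.9/(5.71×8.314) = 199 K.
Isothermal: T stays 199 K; PV = const ⇒ V₂ = 121 L, P₂ = 78.4 kPa.

78.4 kPa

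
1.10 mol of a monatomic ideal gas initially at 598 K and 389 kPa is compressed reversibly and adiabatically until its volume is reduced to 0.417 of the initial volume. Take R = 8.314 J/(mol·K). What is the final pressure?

V₁ = nRT₁/P₁ = 1.10×8.314×598/389 = 14.1 L.
Adiabatic: TV^(γ−1) = const ⇒ T₂ = 598×(2.40)^0.667 = 1070 K; PV^γ = const ⇒ P₂ = 1670 kPa.

1670 kPa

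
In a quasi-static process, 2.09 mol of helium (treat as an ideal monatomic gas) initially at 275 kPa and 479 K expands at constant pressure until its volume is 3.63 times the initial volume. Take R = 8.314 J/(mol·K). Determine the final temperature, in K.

1740 K

V₁ = nRT₁/P₁ = 2.09×8.314×479/275 = 30.3 L.
Isobaric: P stays 275 kPa; V/T = const ⇒ T₂ = 1740 K, V₂ = 110 L.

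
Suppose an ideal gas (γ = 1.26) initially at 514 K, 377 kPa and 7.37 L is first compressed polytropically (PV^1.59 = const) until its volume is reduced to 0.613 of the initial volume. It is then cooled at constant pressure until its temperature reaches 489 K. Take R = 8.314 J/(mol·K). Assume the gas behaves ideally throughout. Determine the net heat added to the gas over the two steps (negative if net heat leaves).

-3160 J

n = P₁V₁/(RT₁) = 377×7.37/(8.314×514) = 0.650 mol.
Step 1 — Polytropic n=1.59: T₂ = T₁(V₁/V₂)^(n−1) = 514×(1.63)^0.59 = 686 K; P₂ = P₁(V₁/V₂)^n = 821 kPa.
W = (P₁V₁−P₂V₂)/(n−1) = (377×7.37−821×4.52)/0.59 = -1580 J.
ΔU = nCvΔT = 0.650×32.0×(686−514) = 3580 J.
Q = ΔU + W = 2000 J.
State after step 1: P = 821 kPa, V = 4.52 L, T = 686 K.
Step 2 — Isobaric: P stays 821 kPa; V/T = const ⇒ T₂ = 489 K, V₂ = 3.22 L.
W = PΔV = 821×(3.22−4.52) kPa·L = -1070 J.
ΔU = nCvΔT = 0.650×32.0×(489−686) = -4100 J.
Q = ΔU + W = nCpΔT = -5160 J.
Net over both steps: W = -2640 J, Q = -3160 J, ΔU = -520 J.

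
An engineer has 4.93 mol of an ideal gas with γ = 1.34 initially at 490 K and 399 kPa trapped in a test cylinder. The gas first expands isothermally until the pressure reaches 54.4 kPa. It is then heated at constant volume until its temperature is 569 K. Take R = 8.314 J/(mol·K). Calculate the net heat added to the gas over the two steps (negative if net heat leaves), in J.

49500 J

V₁ = nRT₁/P₁ = 4.93×8.314×490/399 = 50.3 L.
Step 1 — Isothermal: T stays 490 K; PV = const ⇒ V₂ = 369 L, P₂ = 54.4 kPa.
ΔU = 0 (ideal gas, T constant).
W = nRT ln(V₂/V₁) = 4.93×8.314×490×ln(7.33) = 40000 J.
Q = ΔU + W = 40000 J.
State after step 1: P = 54.4 kPa, V = 369 L, T = 490 K.
Step 2 — Isochoric: V stays 369 L; P/T = const ⇒ T₂ = 569 K, P₂ = 63.2 kPa.
W = 0 (no volume change).
ΔU = nCvΔT = 4.93×24.5×(569−490) = 9520 J.
Q = ΔU = 9520 J.
Net over both steps: W = 40000 J, Q = 49500 J, ΔU = 9520 J.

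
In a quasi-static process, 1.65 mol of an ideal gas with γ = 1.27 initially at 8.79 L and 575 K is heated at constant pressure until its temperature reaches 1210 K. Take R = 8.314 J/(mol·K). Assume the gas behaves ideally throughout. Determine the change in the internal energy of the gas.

P₁ = nRT₁/V₁ = 1.65×8.314×575/8.79 = 897 kPa.
Isobaric: P stays 897 kPa; V/T = const ⇒ T₂ = 1210 K, V₂ = 18.5 L.
For an ideal gas ΔU = nCvΔT with Cv = R/(γ−1) = 30.8 J/(mol·K).
ΔU = 1.65×30.8×(1210−575) = 32300 J.

32300 J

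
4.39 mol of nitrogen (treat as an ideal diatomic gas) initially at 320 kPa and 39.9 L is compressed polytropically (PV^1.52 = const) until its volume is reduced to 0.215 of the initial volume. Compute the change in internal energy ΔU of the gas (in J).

39100 J

T₁ = P₁V₁/(nR) = 320×39.9/(4.39×8.314) = 350 K.
Polytropic n=1.52: T₂ = T₁(V₁/V₂)^(n−1) = 350×(4.65)^0.52 = 778 K; P₂ = P₁(V₁/V₂)^n = 3310 kPa.
For an ideal gas ΔU = nCvΔT with Cv = (5/2)R = 20.8 J/(mol·K).
ΔU = 4.39×20.8×(778−350) = 39100 J.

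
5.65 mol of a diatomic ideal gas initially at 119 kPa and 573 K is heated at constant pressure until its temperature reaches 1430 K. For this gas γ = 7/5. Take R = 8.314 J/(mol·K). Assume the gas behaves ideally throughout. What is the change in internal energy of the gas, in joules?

101000 J

V₁ = nRT₁/P₁ = 5.65×8.314×573/119 = 226 L.
Isobaric: P stays 119 kPa; V/T = const ⇒ T₂ = 1430 K, V₂ = 564 L.
For an ideal gas ΔU = nCvΔT with Cv = (5/2)R = 20.8 J/(mol·K).
ΔU = 5.65×20.8×(1430−573) = 101000 J.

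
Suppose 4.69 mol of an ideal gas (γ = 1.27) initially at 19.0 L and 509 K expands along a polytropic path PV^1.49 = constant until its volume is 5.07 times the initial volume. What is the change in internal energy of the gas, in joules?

-40300 J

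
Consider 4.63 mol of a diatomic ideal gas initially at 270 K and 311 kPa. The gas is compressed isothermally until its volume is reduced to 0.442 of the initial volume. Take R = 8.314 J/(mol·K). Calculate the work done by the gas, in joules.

V₁ = nRT₁/P₁ = 4.63×8.314×270/311 = 33.4 L.
Isothermal: T stays 270 K; PV = const ⇒ V₂ = 14.8 L, P₂ = 704 kPa.
W = nRT ln(V₂/V₁) = 4.63×8.314×270×ln(0.442) = -8490 J.

-8490 J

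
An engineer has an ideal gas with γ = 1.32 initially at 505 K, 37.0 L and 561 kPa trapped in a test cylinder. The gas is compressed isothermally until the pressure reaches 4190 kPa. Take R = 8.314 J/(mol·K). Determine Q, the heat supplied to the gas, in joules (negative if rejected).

n = P₁V₁/(RT₁) = 561×37.0/(8.314×505) = 4.94 mol.
Isothermal: T stays 505 K; PV = const ⇒ V₂ = 4.95 L, P₂ = 4190 kPa.
ΔU = 0 (ideal gas, T constant).
W = nRT ln(V₂/V₁) = 4.94×8.314×505×ln(0.134) = -41700 J.
Q = ΔU + W = -41700 J.

-41700 J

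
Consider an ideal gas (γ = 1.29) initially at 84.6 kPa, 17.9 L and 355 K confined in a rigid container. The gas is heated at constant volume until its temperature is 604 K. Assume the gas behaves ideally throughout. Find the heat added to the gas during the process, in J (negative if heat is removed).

3660 J

n = P₁V₁/(RT₁) = 84.6×17.9/(8.314×355) = 0.513 mol.
Isochoric: V stays 17.9 L; P/T = const ⇒ T₂ = 604 K, P₂ = 144 kPa.
W = 0 (no volume change).
ΔU = nCvΔT = 0.513×28.7×(604−355) = 3660 J.
Q = ΔU = 3660 J.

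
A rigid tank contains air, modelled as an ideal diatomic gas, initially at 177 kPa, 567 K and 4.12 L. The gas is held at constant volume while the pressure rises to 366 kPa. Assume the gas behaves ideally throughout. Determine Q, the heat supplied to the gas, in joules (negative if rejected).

1950 J

n = P₁V₁/(RT₁) = 177×4.12/(8.314×567) = 0.155 mol.
Isochoric: V stays 4.12 L; P/T = const ⇒ T₂ = 1170 K, P₂ = 366 kPa.
W = 0 (no volume change).
ΔU = nCvΔT = 0.155×20.8×(1170−567) = 1950 J.
Q = ΔU = 1950 J.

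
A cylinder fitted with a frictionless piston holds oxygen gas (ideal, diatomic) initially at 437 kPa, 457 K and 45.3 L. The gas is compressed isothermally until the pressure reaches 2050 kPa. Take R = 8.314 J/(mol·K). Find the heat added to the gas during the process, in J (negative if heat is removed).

n = P₁V₁/(RT₁) = 437×45.3/(8.314×457) = 5.21 mol.
Isothermal: T stays 457 K; PV = const ⇒ V₂ = 9.66 L, P₂ = 2050 kPa.
ΔU = 0 (ideal gas, T constant).
W = nRT ln(V₂/V₁) = 5.21×8.314×457×ln(0.213) = -30600 J.
Q = ΔU + W = -30600 J.

-30600 J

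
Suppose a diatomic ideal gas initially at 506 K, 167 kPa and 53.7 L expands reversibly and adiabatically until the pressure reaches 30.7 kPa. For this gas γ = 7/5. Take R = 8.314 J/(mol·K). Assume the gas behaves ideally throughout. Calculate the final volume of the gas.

Adiabatic: T₂/T₁ = (P₂/P₁)^((γ−1)/γ) ⇒ T₂ = 506×(0.184)^0.286 = 312 K; V₂ = 180 L.

180 L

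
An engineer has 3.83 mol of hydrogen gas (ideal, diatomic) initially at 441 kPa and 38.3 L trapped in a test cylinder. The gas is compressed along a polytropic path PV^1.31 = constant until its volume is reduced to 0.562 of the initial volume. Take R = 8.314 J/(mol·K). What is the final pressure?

938 kPa

T₁ = P₁V₁/(nR) = 441×38.3/(3.83×8.314) = 530 K.
Polytropic n=1.31: T₂ = T₁(V₁/V₂)^(n−1) = 530×(1.78)^0.31 = 634 K; P₂ = P₁(V₁/V₂)^n = 938 kPa.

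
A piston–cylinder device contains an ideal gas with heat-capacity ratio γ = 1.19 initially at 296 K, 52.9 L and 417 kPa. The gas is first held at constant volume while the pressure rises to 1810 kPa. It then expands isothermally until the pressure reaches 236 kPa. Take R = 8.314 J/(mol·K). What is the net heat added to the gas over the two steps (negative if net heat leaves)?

583000 J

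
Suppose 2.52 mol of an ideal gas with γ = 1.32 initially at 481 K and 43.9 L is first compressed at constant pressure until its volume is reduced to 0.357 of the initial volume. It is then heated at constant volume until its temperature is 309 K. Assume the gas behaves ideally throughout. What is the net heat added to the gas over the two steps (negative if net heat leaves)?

P₁ = nRT₁/V₁ = 2.52×8.314×481/43.9 = 230 kPa.
Step 1 — Isobaric: P stays 230 kPa; V/T = const ⇒ T₂ = 172 K, V₂ = 15.7 L.
W = PΔV = 230×(15.7−43.9) kPa·L = -6480 J.
ΔU = nCvΔT = 2.52×26.0×(172−481) = -20200 J.
Q = ΔU + W = nCpΔT = -26700 J.
State after step 1: P = 230 kPa, V = 15.7 L, T = 172 K.
Step 2 — Isochoric: V stays 15.7 L; P/T = const ⇒ T₂ = 309 K, P₂ = 413 kPa.
W = 0 (no volume change).
ΔU = nCvΔT = 2.52×26.0×(309−172) = 8990 J.
Q = ΔU = 8990 J.
Net over both steps: W = -6480 J, Q = -17700 J, ΔU = -11300 J.

-17700 J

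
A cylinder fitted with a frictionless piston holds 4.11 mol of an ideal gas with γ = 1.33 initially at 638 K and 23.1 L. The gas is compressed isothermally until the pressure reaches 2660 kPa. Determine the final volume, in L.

8.20 L

P₁ = nRT₁/V₁ = 4.11×8.314×638/23.1 = 944 kPa.
Isothermal: T stays 638 K; PV = const ⇒ V₂ = 8.20 L, P₂ = 2660 kPa.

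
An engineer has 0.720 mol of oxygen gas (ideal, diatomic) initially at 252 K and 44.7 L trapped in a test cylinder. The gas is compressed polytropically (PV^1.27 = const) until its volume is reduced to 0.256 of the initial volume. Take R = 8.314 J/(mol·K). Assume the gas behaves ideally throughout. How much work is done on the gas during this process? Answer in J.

2480 J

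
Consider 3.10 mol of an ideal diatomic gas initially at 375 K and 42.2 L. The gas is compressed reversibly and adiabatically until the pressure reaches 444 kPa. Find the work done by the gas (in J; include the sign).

P₁ = nRT₁/V₁ = 3.10×8.314×375/42.2 = 229 kPa.
Adiabatic: T₂/T₁ = (P₂/P₁)^((γ−1)/γ) ⇒ T₂ = 375×(1.94)^0.286 = 453 K; V₂ = 26.3 L.
ΔU = nCvΔT = 3.10×20.8×(453−375) = 5030 J.
Q = 0 for an adiabatic process, so W = −ΔU = -5030 J.

-5030 J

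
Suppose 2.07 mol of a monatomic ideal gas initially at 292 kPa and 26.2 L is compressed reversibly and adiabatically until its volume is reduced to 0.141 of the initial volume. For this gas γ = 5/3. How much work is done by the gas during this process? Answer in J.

-30900 J

T₁ = P₁V₁/(nR) = 292×26.2/(2.07×8.314) = 445 K.
Adiabatic: TV^(γ−1) = const ⇒ T₂ = 445×(7.09)^0.667 = 1640 K; PV^γ = const ⇒ P₂ = 7640 kPa.
ΔU = nCvΔT = 2.07×12.5×(1640−445) = 30900 J.
Q = 0 for an adiabatic process, so W = −ΔU = -30900 J.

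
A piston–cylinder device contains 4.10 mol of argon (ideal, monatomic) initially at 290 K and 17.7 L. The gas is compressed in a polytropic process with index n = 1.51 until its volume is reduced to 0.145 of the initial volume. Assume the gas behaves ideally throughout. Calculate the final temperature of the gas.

P₁ = nRT₁/V₁ = 4.10×8.314×290/17.7 = 558 kPa.
Polytropic n=1.51: T₂ = T₁(V₁/V₂)^(n−1) = 290×(6.90)^0.51 = 776 K; P₂ = P₁(V₁/V₂)^n = 10300 kPa.

776 K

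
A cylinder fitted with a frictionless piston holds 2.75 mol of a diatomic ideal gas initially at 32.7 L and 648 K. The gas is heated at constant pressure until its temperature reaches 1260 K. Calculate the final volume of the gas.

P₁ = nRT₁/V₁ = 2.75×8.314×648/32.7 = 453 kPa.
Isobaric: P stays 453 kPa; V/T = const ⇒ T₂ = 1260 K, V₂ = 63.6 L.

63.6 L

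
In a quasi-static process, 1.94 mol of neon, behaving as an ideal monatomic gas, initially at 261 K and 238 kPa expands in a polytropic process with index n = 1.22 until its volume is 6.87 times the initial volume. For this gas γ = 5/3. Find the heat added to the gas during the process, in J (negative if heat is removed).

4430 J

V₁ = nRT₁/P₁ = 1.94×8.314×261/238 = 17.7 L.
Polytropic n=1.22: T₂ = T₁(V₁/V₂)^(n−1) = 261×(0.146)^0.22 = 171 K; P₂ = P₁(V₁/V₂)^n = 22.7 kPa.
W = (P₁V₁−P₂V₂)/(n−1) = (238×17.7−22.7×122)/0.22 = 6610 J.
ΔU = nCvΔT = 1.94×12.5×(171−261) = -2180 J.
Q = ΔU + W = 4430 J.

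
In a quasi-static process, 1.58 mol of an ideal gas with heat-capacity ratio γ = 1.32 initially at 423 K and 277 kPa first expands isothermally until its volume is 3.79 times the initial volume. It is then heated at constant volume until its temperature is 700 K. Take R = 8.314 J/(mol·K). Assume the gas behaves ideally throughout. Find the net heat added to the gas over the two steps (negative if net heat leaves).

18800 J

V₁ = nRT₁/P₁ = 1.58×8.314×423/277 = 20.1 L.
Step 1 — Isothermal: T stays 423 K; PV = const ⇒ V₂ = 76.0 L, P₂ = 73.1 kPa.
ΔU = 0 (ideal gas, T constant).
W = nRT ln(V₂/V₁) = 1.58×8.314×423×ln(3.79) = 7400 J.
Q = ΔU + W = 7400 J.
State after step 1: P = 73.1 kPa, V = 76.0 L, T = 423 K.
Step 2 — Isochoric: V stays 76.0 L; P/T = const ⇒ T₂ = 700 K, P₂ = 121 kPa.
W = 0 (no volume change).
ΔU = nCvΔT = 1.58×26.0×(700−423) = 11400 J.
Q = ΔU = 11400 J.
Net over both steps: W = 7400 J, Q = 18800 J, ΔU = 11400 J.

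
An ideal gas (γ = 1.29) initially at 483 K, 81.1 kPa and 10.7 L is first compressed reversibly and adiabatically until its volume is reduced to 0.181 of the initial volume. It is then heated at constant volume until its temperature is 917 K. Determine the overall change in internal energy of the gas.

n = P₁V₁/(RT₁) = 81.1×10.7/(8.314×483) = 0.216 mol.
Step 1 — Adiabatic: TV^(γ−1) = const ⇒ T₂ = 483×(5.52)^0.290 = 793 K; PV^γ = const ⇒ P₂ = 736 kPa.
ΔU = nCvΔT = 0.216×28.7×(793−483) = 1920 J.
Q = 0 for an adiabatic process, so W = −ΔU = -1920 J.
State after step 1: P = 736 kPa, V = 1.94 L, T = 793 K.
Step 2 — Isochoric: V stays 1.94 L; P/T = const ⇒ T₂ = 917 K, P₂ = 851 kPa.
W = 0 (no volume change).
ΔU = nCvΔT = 0.216×28.7×(917−793) = 769 J.
Q = ΔU = 769 J.
Net over both steps: W = -1920 J, Q = 769 J, ΔU = 2690 J.

2690 J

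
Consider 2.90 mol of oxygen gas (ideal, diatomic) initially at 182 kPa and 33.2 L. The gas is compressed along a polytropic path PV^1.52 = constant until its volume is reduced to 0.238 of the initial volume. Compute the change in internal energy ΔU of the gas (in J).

16800 J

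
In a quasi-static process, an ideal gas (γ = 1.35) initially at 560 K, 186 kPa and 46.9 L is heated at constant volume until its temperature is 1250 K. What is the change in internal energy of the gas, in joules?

30700 J

n = P₁V₁/(RT₁) = 186×46.9/(8.314×560) = 1.87 mol.
Isochoric: V stays 46.9 L; P/T = const ⇒ T₂ = 1250 K, P₂ = 415 kPa.
For an ideal gas ΔU = nCvΔT with Cv = R/(γ−1) = 23.8 J/(mol·K).
ΔU = 1.87×23.8×(1250−560) = 30700 J.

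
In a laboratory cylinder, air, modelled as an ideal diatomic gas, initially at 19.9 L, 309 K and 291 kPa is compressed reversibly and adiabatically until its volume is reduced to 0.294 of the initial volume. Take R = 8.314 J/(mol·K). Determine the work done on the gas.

n = P₁V₁/(RT₁) = 291×19.9/(8.314×309) = 2.25 mol.
Adiabatic: TV^(γ−1) = const ⇒ T₂ = 309×(3.40)^0.400 = 504 K; PV^γ = const ⇒ P₂ = 1620 kPa.
ΔU = nCvΔT = 2.25×20.8×(504−309) = 9150 J.
Q = 0 for an adiabatic process, so W = −ΔU = -9150 J.
Work done on the gas = −W_by = 9150 J.

9150 J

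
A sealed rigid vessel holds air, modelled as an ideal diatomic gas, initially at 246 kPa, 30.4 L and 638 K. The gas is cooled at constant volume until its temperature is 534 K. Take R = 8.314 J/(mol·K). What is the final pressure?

206 kPa

Isochoric: V stays 30.4 L; P/T = const ⇒ T₂ = 534 K, P₂ = 206 kPa.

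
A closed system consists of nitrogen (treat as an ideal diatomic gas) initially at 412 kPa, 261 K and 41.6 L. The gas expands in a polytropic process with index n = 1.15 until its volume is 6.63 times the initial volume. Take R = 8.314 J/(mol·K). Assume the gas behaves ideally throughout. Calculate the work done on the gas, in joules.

-28200 J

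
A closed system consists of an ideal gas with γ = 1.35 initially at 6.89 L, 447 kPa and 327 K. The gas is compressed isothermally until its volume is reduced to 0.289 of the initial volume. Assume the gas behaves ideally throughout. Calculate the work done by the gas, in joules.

-3820 J

n = P₁V₁/(RT₁) = 447×6.89/(8.314×327) = 1.13 mol.
Isothermal: T stays 327 K; PV = const ⇒ V₂ = 1.99 L, P₂ = 1550 kPa.
W = nRT ln(V₂/V₁) = 1.13×8.314×327×ln(0.289) = -3820 J.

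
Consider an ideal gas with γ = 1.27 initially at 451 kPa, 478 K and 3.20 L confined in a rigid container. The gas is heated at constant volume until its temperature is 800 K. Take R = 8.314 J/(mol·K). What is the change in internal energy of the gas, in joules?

n = P₁V₁/(RT₁) = 451×3.20/(8.314×478) = 0.363 mol.
Isochoric: V stays 3.20 L; P/T = const ⇒ T₂ = 800 K, P₂ = 755 kPa.
For an ideal gas ΔU = nCvΔT with Cv = R/(γ−1) = 30.8 J/(mol·K).
ΔU = 0.363×30.8×(800−478) = 3600 J.

3600 J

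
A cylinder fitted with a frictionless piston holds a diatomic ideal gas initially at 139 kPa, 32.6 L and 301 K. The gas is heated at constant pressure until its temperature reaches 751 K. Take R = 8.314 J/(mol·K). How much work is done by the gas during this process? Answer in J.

6770 J

n = P₁V₁/(RT₁) = 139×32.6/(8.314×301) = 1.81 mol.
Isobaric: P stays 139 kPa; V/T = const ⇒ T₂ = 751 K, V₂ = 81.3 L.
W = PΔV = 139×(81.3−32.6) kPa·L = 6770 J.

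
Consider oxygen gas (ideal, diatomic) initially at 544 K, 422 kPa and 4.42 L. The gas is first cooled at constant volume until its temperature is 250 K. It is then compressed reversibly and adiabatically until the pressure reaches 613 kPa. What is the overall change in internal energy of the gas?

n = P₁V₁/(RT₁) = 422×4.42/(8.314×544) = 0.412 mol.
Step 1 — Isochoric: V stays 4.42 L; P/T = const ⇒ T₂ = 250 K, P₂ = 194 kPa.
W = 0 (no volume change).
ΔU = nCvΔT = 0.412×20.8×(250−544) = -2520 J.
Q = ΔU = -2520 J.
State after step 1: P = 194 kPa, V = 4.42 L, T = 250 K.
Step 2 — Adiabatic: T₂/T₁ = (P₂/P₁)^((γ−1)/γ) ⇒ T₂ = 250×(3.16)^0.286 = 347 K; V₂ = 1.94 L.
ΔU = nCvΔT = 0.412×20.8×(347−250) = 834 J.
Q = 0 for an adiabatic process, so W = −ΔU = -834 J.
Net over both steps: W = -834 J, Q = -2520 J, ΔU = -1690 J.

-1690 J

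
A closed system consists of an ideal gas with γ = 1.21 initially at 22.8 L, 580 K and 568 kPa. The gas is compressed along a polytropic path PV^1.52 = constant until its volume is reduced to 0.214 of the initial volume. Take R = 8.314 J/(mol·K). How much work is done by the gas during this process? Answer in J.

-30600 J

n = P₁V₁/(RT₁) = 568×22.8/(8.314×580) = 2.69 mol.
Polytropic n=1.52: T₂ = T₁(V₁/V₂)^(n−1) = 580×(4.67)^0.52 = 1290 K; P₂ = P₁(V₁/V₂)^n = 5920 kPa.
W = (P₁V₁−P₂V₂)/(n−1) = (568×22.8−5920×4.88)/0.52 = -30600 J.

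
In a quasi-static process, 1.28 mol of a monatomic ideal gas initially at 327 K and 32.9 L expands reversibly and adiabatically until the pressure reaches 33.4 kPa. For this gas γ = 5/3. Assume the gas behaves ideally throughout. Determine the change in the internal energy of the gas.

-1930 J

P₁ = nRT₁/V₁ = 1.28×8.314×327/32.9 = 106 kPa.
Adiabatic: T₂/T₁ = (P₂/P₁)^((γ−1)/γ) ⇒ T₂ = 327×(0.316)^0.400 = 206 K; V₂ = 65.7 L.
For an ideal gas ΔU = nCvΔT with Cv = (3/2)R = 12.5 J/(mol·K).
ΔU = 1.28×12.5×(206−327) = -1930 J.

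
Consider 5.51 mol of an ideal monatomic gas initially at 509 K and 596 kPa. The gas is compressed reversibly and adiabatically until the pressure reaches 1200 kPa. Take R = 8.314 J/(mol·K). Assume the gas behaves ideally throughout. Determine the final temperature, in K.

V₁ = nRT₁/P₁ = 5.51×8.314×509/596 = 39.1 L.
Adiabatic: T₂/T₁ = (P₂/P₁)^((γ−1)/γ) ⇒ T₂ = 509×(2.01)^0.400 = 673 K; V₂ = 25.7 L.

673 K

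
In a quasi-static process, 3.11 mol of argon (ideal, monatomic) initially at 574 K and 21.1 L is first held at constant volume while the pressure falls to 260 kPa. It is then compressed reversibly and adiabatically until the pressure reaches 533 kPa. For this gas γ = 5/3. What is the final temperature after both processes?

283 K

P₁ = nRT₁/V₁ = 3.11×8.314×574/21.1 = 703 kPa.
Step 1 — Isochoric: V stays 21.1 L; P/T = const ⇒ T₂ = 212 K, P₂ = 260 kPa.
W = 0 (no volume change).
ΔU = nCvΔT = 3.11×12.5×(212−574) = -14000 J.
Q = ΔU = -14000 J.
State after step 1: P = 260 kPa, V = 21.1 L, T = 212 K.
Step 2 — Adiabatic: T₂/T₁ = (P₂/P₁)^((γ−1)/γ) ⇒ T₂ = 212×(2.05)^0.400 = 283 K; V₂ = 13.7 L.
ΔU = nCvΔT = 3.11×12.5×(283−212) = 2740 J.
Q = 0 for an adiabatic process, so W = −ΔU = -2740 J.
Net over both steps: W = -2740 J, Q = -14000 J, ΔU = -11300 J.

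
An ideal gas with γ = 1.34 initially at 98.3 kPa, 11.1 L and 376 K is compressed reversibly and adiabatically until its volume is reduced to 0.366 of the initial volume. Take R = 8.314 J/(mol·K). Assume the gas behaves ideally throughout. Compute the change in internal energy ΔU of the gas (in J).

n = P₁V₁/(RT₁) = 98.3×11.1/(8.314×376) = 0.349 mol.
Adiabatic: TV^(γ−1) = const ⇒ T₂ = 376×(2.73)^0.340 = 529 K; PV^γ = const ⇒ P₂ = 378 kPa.
For an ideal gas ΔU = nCvΔT with Cv = R/(γ−1) = 24.5 J/(mol·K).
ΔU = 0.349×24.5×(529−376) = 1310 J.

1310 J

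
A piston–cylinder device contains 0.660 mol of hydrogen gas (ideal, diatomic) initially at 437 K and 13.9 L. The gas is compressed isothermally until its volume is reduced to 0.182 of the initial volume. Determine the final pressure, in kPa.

P₁ = nRT₁/V₁ = 0.660×8.314×437/13.9 = 173 kPa.
Isothermal: T stays 437 K; PV = const ⇒ V₂ = 2.53 L, P₂ = 948 kPa.

948 kPa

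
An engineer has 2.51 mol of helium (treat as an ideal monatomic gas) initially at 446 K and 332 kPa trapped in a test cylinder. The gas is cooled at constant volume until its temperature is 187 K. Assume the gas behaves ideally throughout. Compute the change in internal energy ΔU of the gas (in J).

-8110 J

V₁ = nRT₁/P₁ = 2.51×8.314×446/332 = 28.0 L.
Isochoric: V stays 28.0 L; P/T = const ⇒ T₂ = 187 K, P₂ = 139 kPa.
For an ideal gas ΔU = nCvΔT with Cv = (3/2)R = 12.5 J/(mol·K).
ΔU = 2.51×12.5×(187−446) = -8110 J.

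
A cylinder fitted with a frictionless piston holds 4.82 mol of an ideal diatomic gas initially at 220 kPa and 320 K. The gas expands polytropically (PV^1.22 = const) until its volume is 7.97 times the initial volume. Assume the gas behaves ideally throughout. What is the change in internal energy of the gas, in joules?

-11800 J

V₁ = nRT₁/P₁ = 4.82×8.314×320/220 = 58.3 L.
Polytropic n=1.22: T₂ = T₁(V₁/V₂)^(n−1) = 320×(0.125)^0.22 = 203 K; P₂ = P₁(V₁/V₂)^n = 17.5 kPa.
For an ideal gas ΔU = nCvΔT with Cv = (5/2)R = 20.8 J/(mol·K).
ΔU = 4.82×20.8×(203−320) = -11800 J.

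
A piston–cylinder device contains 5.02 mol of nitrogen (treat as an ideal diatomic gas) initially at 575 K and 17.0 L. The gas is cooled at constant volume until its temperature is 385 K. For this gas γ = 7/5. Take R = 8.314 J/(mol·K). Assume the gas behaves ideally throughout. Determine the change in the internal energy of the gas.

-19800 J

P₁ = nRT₁/V₁ = 5.02×8.314×575/17.0 = 1410 kPa.
Isochoric: V stays 17.0 L; P/T = const ⇒ T₂ = 385 K, P₂ = 945 kPa.
For an ideal gas ΔU = nCvΔT with Cv = (5/2)R = 20.8 J/(mol·K).
ΔU = 5.02×20.8×(385−575) = -19800 J.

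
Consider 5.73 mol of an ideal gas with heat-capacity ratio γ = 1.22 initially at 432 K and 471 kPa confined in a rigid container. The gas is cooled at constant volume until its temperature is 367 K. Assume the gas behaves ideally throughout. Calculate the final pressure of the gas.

400 kPa

V₁ = nRT₁/P₁ = 5.73×8.314×432/471 = 43.7 L.
Isochoric: V stays 43.7 L; P/T = const ⇒ T₂ = 367 K, P₂ = 400 kPa.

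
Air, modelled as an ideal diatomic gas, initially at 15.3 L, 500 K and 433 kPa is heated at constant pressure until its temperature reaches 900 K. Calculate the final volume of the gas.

Isobaric: P stays 433 kPa; V/T = const ⇒ T₂ = 900 K, V₂ = 27.5 L.

27.5 L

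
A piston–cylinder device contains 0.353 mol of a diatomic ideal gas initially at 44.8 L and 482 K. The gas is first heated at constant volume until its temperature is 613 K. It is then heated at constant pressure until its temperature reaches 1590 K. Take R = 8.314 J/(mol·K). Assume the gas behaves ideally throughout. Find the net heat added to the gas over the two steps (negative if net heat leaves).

P₁ = nRT₁/V₁ = 0.353×8.314×482/44.8 = 31.6 kPa.
Step 1 — Isochoric: V stays 44.8 L; P/T = const ⇒ T₂ = 613 K, P₂ = 40.2 kPa.
W = 0 (no volume change).
ΔU = nCvΔT = 0.353×20.8×(613−482) = 961 J.
Q = ΔU = 961 J.
State after step 1: P = 40.2 kPa, V = 44.8 L, T = 613 K.
Step 2 — Isobaric: P stays 40.2 kPa; V/T = const ⇒ T₂ = 1590 K, V₂ = 116 L.
W = PΔV = 40.2×(116−44.8) kPa·L = 2870 J.
ΔU = nCvΔT = 0.353×20.8×(1590−613) = 7170 J.
Q = ΔU + W = nCpΔT = 10000 J.
Net over both steps: W = 2870 J, Q = 11000 J, ΔU = 8130 J.

11000 J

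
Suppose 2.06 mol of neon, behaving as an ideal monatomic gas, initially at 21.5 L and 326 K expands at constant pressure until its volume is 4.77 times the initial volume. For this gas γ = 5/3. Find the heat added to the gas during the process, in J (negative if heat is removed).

52600 J

P₁ = nRT₁/V₁ = 2.06×8.314×326/21.5 = 260 kPa.
Isobaric: P stays 260 kPa; V/T = const ⇒ T₂ = 1560 K, V₂ = 103 L.
W = PΔV = 260×(103−21.5) kPa·L = 21000 J.
ΔU = nCvΔT = 2.06×12.5×(1560−326) = 31600 J.
Q = ΔU + W = nCpΔT = 52600 J.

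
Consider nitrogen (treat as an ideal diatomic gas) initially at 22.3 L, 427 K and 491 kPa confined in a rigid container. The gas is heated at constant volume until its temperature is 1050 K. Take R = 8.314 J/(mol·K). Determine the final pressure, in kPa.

1210 kPa

Isochoric: V stays 22.3 L; P/T = const ⇒ T₂ = 1050 K, P₂ = 1210 kPa.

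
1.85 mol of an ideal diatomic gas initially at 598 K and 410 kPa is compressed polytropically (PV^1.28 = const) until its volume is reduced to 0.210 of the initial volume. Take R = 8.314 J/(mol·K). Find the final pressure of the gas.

3020 kPa

V₁ = nRT₁/P₁ = 1.85×8.314×598/410 = 22.4 L.
Polytropic n=1.28: T₂ = T₁(V₁/V₂)^(n−1) = 598×(4.76)^0.28 = 926 K; P₂ = P₁(V₁/V₂)^n = 3020 kPa.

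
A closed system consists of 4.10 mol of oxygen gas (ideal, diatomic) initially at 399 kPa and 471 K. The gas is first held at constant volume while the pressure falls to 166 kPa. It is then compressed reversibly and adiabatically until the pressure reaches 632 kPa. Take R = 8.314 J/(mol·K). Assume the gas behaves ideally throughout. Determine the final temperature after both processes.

V₁ = nRT₁/P₁ = 4.10×8.314×471/399 = 40.2 L.
Step 1 — Isochoric: V stays 40.2 L; P/T = const ⇒ T₂ = 196 K, P₂ = 166 kPa.
W = 0 (no volume change).
ΔU = nCvΔT = 4.10×20.8×(196−471) = -23400 J.
Q = ΔU = -23400 J.
State after step 1: P = 166 kPa, V = 40.2 L, T = 196 K.
Step 2 — Adiabatic: T₂/T₁ = (P₂/P₁)^((γ−1)/γ) ⇒ T₂ = 196×(3.81)^0.286 = 287 K; V₂ = 15.5 L.
ΔU = nCvΔT = 4.10×20.8×(287−196) = 7770 J.
Q = 0 for an adiabatic process, so W = −ΔU = -7770 J.
Net over both steps: W = -7770 J, Q = -23400 J, ΔU = -15700 J.

287 K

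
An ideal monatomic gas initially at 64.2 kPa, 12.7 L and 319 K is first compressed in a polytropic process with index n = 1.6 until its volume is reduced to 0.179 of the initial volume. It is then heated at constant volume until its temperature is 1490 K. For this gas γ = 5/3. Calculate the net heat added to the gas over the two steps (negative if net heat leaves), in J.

2030 J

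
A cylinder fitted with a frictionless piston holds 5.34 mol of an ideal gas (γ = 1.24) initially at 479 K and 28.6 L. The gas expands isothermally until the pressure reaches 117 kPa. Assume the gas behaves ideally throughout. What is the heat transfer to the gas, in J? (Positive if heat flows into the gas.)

39300 J

P₁ = nRT₁/V₁ = 5.34×8.314×479/28.6 = 744 kPa.
Isothermal: T stays 479 K; PV = const ⇒ V₂ = 182 L, P₂ = 117 kPa.
ΔU = 0 (ideal gas, T constant).
W = nRT ln(V₂/V₁) = 5.34×8.314×479×ln(6.36) = 39300 J.
Q = ΔU + W = 39300 J.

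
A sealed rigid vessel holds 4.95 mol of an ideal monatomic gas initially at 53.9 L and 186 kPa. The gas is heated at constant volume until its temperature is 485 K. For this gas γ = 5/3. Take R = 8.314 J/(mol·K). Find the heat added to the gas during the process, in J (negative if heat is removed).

14900 J

T₁ = P₁V₁/(nR) = 186×53.9/(4.95×8.314) = 244 K.
Isochoric: V stays 53.9 L; P/T = const ⇒ T₂ = 485 K, P₂ = 370 kPa.
W = 0 (no volume change).
ΔU = nCvΔT = 4.95×12.5×(485−244) = 14900 J.
Q = ΔU = 14900 J.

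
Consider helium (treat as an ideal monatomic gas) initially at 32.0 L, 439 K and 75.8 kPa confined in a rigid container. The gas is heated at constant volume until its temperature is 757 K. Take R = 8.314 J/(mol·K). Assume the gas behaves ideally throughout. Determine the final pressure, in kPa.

131 kPa

Isochoric: V stays 32.0 L; P/T = const ⇒ T₂ = 757 K, P₂ = 131 kPa.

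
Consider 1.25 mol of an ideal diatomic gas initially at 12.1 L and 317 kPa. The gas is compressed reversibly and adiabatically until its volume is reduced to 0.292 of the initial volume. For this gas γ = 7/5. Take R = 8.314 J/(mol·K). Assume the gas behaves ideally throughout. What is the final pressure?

1780 kPa

T₁ = P₁V₁/(nR) = 317×12.1/(1.25×8.314) = 369 K.
Adiabatic: TV^(γ−1) = const ⇒ T₂ = 369×(3.42)^0.400 = 604 K; PV^γ = const ⇒ P₂ = 1780 kPa.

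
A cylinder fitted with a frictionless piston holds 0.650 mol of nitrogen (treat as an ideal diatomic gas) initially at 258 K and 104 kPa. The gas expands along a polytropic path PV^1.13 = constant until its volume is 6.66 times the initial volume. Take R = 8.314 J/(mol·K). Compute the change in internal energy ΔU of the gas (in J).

V₁ = nRT₁/P₁ = 0.650×8.314×258/104 = 13.4 L.
Polytropic n=1.13: T₂ = T₁(V₁/V₂)^(n−1) = 258×(0.150)^0.13 = 202 K; P₂ = P₁(V₁/V₂)^n = 12.2 kPa.
For an ideal gas ΔU = nCvΔT with Cv = (5/2)R = 20.8 J/(mol·K).
ΔU = 0.650×20.8×(202−258) = -761 J.

-761 J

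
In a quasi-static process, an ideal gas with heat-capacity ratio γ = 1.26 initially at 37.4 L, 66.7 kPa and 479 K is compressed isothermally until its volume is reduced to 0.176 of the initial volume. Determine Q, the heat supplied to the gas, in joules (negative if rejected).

-4330 J

n = P₁V₁/(RT₁) = 66.7×37.4/(8.314×479) = 0.626 mol.
Isothermal: T stays 479 K; PV = const ⇒ V₂ = 6.58 L, P₂ = 379 kPa.
ΔU = 0 (ideal gas, T constant).
W = nRT ln(V₂/V₁) = 0.626×8.314×479×ln(0.176) = -4330 J.
Q = ΔU + W = -4330 J.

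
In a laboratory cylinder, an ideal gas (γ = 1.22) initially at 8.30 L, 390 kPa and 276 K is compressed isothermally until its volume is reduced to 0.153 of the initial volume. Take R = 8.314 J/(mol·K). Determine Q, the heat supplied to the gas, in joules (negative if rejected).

-6080 J

n = P₁V₁/(RT₁) = 390×8.30/(8.314×276) = 1.41 mol.
Isothermal: T stays 276 K; PV = const ⇒ V₂ = 1.27 L, P₂ = 2550 kPa.
ΔU = 0 (ideal gas, T constant).
W = nRT ln(V₂/V₁) = 1.41×8.314×276×ln(0.153) = -6080 J.
Q = ΔU + W = -6080 J.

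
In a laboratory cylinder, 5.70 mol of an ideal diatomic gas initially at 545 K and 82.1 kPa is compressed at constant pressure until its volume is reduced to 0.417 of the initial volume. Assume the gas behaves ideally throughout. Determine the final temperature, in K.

227 K

V₁ = nRT₁/P₁ = 5.70×8.314×545/82.1 = 315 L.
Isobaric: P stays 82.1 kPa; V/T = const ⇒ T₂ = 227 K, V₂ = 131 L.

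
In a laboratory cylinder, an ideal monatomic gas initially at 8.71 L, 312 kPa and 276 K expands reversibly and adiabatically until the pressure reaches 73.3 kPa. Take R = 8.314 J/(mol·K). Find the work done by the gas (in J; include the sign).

1790 J

n = P₁V₁/(RT₁) = 312×8.71/(8.314×276) = 1.18 mol.
Adiabatic: T₂/T₁ = (P₂/P₁)^((γ−1)/γ) ⇒ T₂ = 276×(0.235)^0.400 = 155 K; V₂ = 20.8 L.
ΔU = nCvΔT = 1.18×12.5×(155−276) = -1790 J.
Q = 0 for an adiabatic process, so W = −ΔU = 1790 J.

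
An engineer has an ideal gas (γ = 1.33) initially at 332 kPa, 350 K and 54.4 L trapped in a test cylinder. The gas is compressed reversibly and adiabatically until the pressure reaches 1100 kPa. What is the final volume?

Adiabatic: T₂/T₁ = (P₂/P₁)^((γ−1)/γ) ⇒ T₂ = 350×(3.31)^0.248 = 471 K; V₂ = 22.1 L.

22.1 L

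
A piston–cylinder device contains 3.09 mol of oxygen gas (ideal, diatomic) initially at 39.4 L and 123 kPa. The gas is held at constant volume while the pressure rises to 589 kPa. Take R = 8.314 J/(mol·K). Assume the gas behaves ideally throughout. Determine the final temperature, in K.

903 K

T₁ = P₁V₁/(nR) = 123×39.4/(3.09×8.314) = 189 K.
Isochoric: V stays 39.4 L; P/T = const ⇒ T₂ = 903 K, P₂ = 589 kPa.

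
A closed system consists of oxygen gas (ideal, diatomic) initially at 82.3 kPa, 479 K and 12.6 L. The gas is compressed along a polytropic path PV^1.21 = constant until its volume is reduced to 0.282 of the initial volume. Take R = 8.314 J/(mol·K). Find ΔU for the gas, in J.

789 J

n = P₁V₁/(RT₁) = 82.3×12.6/(8.314×479) = 0.260 mol.
Polytropic n=1.21: T₂ = T₁(V₁/V₂)^(n−1) = 479×(3.55)^0.21 = 625 K; P₂ = P₁(V₁/V₂)^n = 381 kPa.
For an ideal gas ΔU = nCvΔT with Cv = (5/2)R = 20.8 J/(mol·K).
ΔU = 0.260×20.8×(625−479) = 789 J.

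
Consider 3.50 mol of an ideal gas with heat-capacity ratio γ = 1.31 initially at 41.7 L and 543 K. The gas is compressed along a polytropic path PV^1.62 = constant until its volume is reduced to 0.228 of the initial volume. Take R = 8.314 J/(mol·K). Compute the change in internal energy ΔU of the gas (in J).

P₁ = nRT₁/V₁ = 3.50×8.314×543/41.7 = 379 kPa.
Polytropic n=1.62: T₂ = T₁(V₁/V₂)^(n−1) = 543×(4.39)^0.62 = 1360 K; P₂ = P₁(V₁/V₂)^n = 4160 kPa.
For an ideal gas ΔU = nCvΔT with Cv = R/(γ−1) = 26.8 J/(mol·K).
ΔU = 3.50×26.8×(1360−543) = 76500 J.

76500 J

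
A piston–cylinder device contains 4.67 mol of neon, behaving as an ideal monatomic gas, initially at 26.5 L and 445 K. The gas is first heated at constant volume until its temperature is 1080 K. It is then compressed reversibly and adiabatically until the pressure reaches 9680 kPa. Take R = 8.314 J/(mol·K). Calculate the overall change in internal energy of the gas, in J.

104000 J

P₁ = nRT₁/V₁ = 4.67×8.314×445/26.5 = 652 kPa.
Step 1 — Isochoric: V stays 26.5 L; P/T = const ⇒ T₂ = 1080 K, P₂ = 1580 kPa.
W = 0 (no volume change).
ΔU = nCvΔT = 4.67×12.5×(1080−445) = 37000 J.
Q = ΔU = 37000 J.
State after step 1: P = 1580 kPa, V = 26.5 L, T = 1080 K.
Step 2 — Adiabatic: T₂/T₁ = (P₂/P₁)^((γ−1)/γ) ⇒ T₂ = 1080×(6.12)^0.400 = 2230 K; V₂ = 8.94 L.
ΔU = nCvΔT = 4.67×12.5×(2230−1080) = 66900 J.
Q = 0 for an adiabatic process, so W = −ΔU = -66900 J.
Net over both steps: W = -66900 J, Q = 37000 J, ΔU = 104000 J.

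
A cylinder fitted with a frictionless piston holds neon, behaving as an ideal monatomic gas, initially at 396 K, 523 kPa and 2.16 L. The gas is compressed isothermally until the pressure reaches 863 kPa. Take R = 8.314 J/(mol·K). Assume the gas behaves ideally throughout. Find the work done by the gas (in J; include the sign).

n = P₁V₁/(RT₁) = 523×2.16/(8.314×396) = 0.343 mol.
Isothermal: T stays 396 K; PV = const ⇒ V₂ = 1.31 L, P₂ = 863 kPa.
W = nRT ln(V₂/V₁) = 0.343×8.314×396×ln(0.606) = -566 J.

-566 J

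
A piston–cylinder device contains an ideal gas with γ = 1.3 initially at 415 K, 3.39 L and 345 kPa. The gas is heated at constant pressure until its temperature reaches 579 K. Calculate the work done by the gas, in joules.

n = P₁V₁/(RT₁) = 345×3.39/(8.314×415) = 0.339 mol.
Isobaric: P stays 345 kPa; V/T = const ⇒ T₂ = 579 K, V₂ = 4.73 L.
W = PΔV = 345×(4.73−3.39) kPa·L = 462 J.

462 J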